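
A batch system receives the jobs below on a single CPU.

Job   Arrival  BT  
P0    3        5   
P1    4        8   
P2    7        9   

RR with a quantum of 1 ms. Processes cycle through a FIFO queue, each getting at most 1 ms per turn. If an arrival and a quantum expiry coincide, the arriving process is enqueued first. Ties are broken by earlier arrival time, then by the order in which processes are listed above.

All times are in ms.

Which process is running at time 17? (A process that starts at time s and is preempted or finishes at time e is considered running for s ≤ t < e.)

Timeline: | idle 0-3 | P0 3-4 | P1 4-5 | P0 5-6 | P1 6-7 | P0 7-8 | P2 8-9 | P1 9-10 | P0 10-11 | P2 11-12 | P1 12-13 | P0 13-14 | P2 14-15 | P1 15-16 | P2 16-17 | P1 17-18 | P2 18-19 | P1 19-20 | P2 20-21 | P1 21-22 | P2 22-25 |
Completion: P0=14  P1=22  P2=25
Turnaround (C−A): P0=11  P1=18  P2=18

P1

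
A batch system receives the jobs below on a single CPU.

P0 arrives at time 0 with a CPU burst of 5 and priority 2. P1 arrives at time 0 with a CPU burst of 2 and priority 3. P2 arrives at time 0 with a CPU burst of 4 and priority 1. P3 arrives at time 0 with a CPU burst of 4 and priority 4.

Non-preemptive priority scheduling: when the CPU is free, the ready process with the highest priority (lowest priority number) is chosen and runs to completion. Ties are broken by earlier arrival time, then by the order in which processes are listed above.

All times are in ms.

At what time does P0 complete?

Gantt: | P2 0-4 | P0 4-9 | P1 9-11 | P3 11-15 |
Completion: P0=9  P1=11  P2=4  P3=15

9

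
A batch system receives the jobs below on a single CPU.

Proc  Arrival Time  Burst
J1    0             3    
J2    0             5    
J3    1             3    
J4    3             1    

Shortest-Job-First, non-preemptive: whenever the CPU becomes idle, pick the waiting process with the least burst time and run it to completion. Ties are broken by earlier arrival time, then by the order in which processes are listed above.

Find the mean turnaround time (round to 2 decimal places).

5.50

Gantt: | J1 0-3 | J4 3-4 | J3 4-7 | J2 7-12 |
Completion: J1=3  J2=12  J3=7  J4=4
Turnaround (C−A): J1=3  J2=12  J3=6  J4=1
Turnaround times: J1=3, J2=12, J3=6, J4=1
Average turnaround = (3+12+6+1) / 4 = 22/4 = 5.50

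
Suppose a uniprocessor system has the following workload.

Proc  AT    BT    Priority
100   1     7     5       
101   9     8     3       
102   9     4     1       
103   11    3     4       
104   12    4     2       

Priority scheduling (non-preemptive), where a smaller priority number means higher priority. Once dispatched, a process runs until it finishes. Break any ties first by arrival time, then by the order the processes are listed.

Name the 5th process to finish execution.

Gantt: | idle 0-1 | 100 1-8 | idle 8-9 | 102 9-13 | 104 13-17 | 101 17-25 | 103 25-28 |
Completion: 100=8  101=25  102=13  103=28  104=17
Finish order: 100 → 102 → 104 → 101 → 103

103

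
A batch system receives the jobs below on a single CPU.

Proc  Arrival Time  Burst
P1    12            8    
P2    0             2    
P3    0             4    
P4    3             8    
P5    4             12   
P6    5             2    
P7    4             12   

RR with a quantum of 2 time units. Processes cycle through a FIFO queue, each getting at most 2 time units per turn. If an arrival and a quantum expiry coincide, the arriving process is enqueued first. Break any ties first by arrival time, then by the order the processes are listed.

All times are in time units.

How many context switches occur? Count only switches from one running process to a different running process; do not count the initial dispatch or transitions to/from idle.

23

Timeline: | P2 0-2 | P3 2-4 | P4 4-6 | P5 6-8 | P7 8-10 | P3 10-12 | P6 12-14 | P4 14-16 | P5 16-18 | P7 18-20 | P1 20-22 | P4 22-24 | P5 24-26 | P7 26-28 | P1 28-30 | P4 30-32 | P5 32-34 | P7 34-36 | P1 36-38 | P5 38-40 | P7 40-42 | P1 42-44 | P5 44-46 | P7 46-48 |
Completion: P1=44  P2=2  P3=12  P4=32  P5=46  P6=14  P7=48
Turnaround (C−A): P1=32  P2=2  P3=12  P4=29  P5=42  P6=9  P7=44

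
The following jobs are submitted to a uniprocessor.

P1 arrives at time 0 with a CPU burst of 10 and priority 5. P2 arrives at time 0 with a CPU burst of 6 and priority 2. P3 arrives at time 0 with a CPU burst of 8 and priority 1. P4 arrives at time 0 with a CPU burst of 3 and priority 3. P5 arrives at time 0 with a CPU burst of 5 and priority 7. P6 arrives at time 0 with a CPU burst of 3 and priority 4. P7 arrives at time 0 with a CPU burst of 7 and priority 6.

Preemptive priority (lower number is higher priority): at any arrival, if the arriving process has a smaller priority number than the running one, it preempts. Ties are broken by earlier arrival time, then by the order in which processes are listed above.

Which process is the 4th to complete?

Schedule: | P3 0-8 | P2 8-14 | P4 14-17 | P6 17-20 | P1 20-30 | P7 30-37 | P5 37-42 |
Completion: P1=30  P2=14  P3=8  P4=17  P5=42  P6=20  P7=37
Finish order: P3 → P2 → P4 → P6 → P1 → P7 → P5

P6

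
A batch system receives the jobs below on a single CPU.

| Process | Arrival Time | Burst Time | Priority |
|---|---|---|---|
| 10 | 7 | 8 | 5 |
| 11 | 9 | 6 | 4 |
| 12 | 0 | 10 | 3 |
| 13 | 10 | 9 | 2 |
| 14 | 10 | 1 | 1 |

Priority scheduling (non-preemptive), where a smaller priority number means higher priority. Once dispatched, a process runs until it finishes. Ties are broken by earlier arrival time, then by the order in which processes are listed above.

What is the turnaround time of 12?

Schedule: | 12 0-10 | 14 10-11 | 13 11-20 | 11 20-26 | 10 26-34 |
Completion: 10=34  11=26  12=10  13=20  14=11
Turnaround (C−A): 10=27  11=17  12=10  13=10  14=1
Turnaround(12) = completion − arrival = 10 − 0 = 10

10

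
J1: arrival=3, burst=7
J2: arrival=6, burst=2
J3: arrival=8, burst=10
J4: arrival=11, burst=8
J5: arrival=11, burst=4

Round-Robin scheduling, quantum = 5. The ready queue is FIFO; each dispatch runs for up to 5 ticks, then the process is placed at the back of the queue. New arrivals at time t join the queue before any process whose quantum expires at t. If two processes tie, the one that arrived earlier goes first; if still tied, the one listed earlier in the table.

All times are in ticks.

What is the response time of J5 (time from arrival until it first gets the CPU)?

Timeline: | idle 0-3 | J1 3-8 | J2 8-10 | J3 10-15 | J1 15-17 | J4 17-22 | J5 22-26 | J3 26-31 | J4 31-34 |
Completion: J1=17  J2=10  J3=31  J4=34  J5=26
Turnaround (C−A): J1=14  J2=4  J3=23  J4=23  J5=15
Response(J5) = first start − arrival = 22 − 11 = 11

11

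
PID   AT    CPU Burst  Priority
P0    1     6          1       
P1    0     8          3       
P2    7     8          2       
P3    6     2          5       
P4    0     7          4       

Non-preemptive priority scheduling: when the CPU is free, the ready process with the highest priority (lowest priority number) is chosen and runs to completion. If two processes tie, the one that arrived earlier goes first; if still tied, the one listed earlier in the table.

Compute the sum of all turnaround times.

90

Gantt: | P1 0-8 | P0 8-14 | P2 14-22 | P4 22-29 | P3 29-31 |
Completion: P0=14  P1=8  P2=22  P3=31  P4=29
Turnaround (C−A): P0=13  P1=8  P2=15  P3=25  P4=29
Turnaround = completion − arrival: P0=13, P1=8, P2=15, P3=25, P4=29
Total turnaround = 13 + 8 + 15 + 25 + 29 = 90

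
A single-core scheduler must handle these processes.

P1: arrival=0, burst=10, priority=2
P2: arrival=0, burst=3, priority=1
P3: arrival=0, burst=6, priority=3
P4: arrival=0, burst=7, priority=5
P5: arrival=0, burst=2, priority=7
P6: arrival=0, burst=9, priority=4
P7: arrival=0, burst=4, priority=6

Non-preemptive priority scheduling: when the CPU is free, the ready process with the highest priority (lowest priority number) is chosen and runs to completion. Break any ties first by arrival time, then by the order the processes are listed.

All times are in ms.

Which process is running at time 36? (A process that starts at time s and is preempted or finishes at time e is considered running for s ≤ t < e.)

Schedule: | P2 0-3 | P1 3-13 | P3 13-19 | P6 19-28 | P4 28-35 | P7 35-39 | P5 39-41 |
Completion: P1=13  P2=3  P3=19  P4=35  P5=41  P6=28  P7=39
Turnaround (C−A): P1=13  P2=3  P3=19  P4=35  P5=41  P6=28  P7=39

P7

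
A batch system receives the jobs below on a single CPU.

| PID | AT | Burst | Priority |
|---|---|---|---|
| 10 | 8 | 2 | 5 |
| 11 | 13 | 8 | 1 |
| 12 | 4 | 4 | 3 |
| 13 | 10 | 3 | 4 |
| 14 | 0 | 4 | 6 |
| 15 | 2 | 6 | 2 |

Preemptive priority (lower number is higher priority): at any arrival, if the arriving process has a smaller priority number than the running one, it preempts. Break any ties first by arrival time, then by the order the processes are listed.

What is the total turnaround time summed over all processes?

79

Schedule: | 14 0-2 | 15 2-8 | 12 8-12 | 13 12-13 | 11 13-21 | 13 21-23 | 10 23-25 | 14 25-27 |
Completion: 10=25  11=21  12=12  13=23  14=27  15=8
Turnaround (C−A): 10=17  11=8  12=8  13=13  14=27  15=6
Turnaround = completion − arrival: 10=17, 11=8, 12=8, 13=13, 14=27, 15=6
Total turnaround = 17 + 8 + 8 + 13 + 27 + 6 = 79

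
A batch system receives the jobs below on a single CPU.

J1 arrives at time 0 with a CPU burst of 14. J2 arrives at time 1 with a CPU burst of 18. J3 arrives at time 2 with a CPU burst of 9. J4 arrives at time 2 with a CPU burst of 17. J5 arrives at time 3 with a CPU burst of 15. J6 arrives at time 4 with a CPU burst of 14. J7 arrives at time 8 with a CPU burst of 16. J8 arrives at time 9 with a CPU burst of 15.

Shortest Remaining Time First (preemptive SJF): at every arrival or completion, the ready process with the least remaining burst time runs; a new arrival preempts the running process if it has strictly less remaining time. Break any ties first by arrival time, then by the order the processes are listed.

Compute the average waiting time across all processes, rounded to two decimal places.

Timeline: | J1 0-2 | J3 2-11 | J1 11-23 | J6 23-37 | J5 37-52 | J8 52-67 | J7 67-83 | J4 83-100 | J2 100-118 |
Completion: J1=23  J2=118  J3=11  J4=100  J5=52  J6=37  J7=83  J8=67
Turnaround (C−A): J1=23  J2=117  J3=9  J4=98  J5=49  J6=33  J7=75  J8=58
Waiting times: J1=9, J2=99, J3=0, J4=81, J5=34, J6=19, J7=59, J8=43
Average waiting = (9+99+0+81+34+19+59+43) / 8 = 344/8 = 43.00

43.00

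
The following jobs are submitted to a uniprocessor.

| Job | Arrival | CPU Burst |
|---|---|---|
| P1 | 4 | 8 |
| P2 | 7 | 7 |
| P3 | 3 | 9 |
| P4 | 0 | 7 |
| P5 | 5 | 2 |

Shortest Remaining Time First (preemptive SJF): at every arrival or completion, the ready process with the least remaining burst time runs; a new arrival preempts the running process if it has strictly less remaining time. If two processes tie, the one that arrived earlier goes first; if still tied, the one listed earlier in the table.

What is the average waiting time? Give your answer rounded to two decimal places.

Schedule: | P4 0-7 | P5 7-9 | P2 9-16 | P1 16-24 | P3 24-33 |
Completion: P1=24  P2=16  P3=33  P4=7  P5=9
Waiting times: P1=12, P2=2, P3=21, P4=0, P5=2
Average waiting = (12+2+21+0+2) / 5 = 37/5 = 7.40

7.40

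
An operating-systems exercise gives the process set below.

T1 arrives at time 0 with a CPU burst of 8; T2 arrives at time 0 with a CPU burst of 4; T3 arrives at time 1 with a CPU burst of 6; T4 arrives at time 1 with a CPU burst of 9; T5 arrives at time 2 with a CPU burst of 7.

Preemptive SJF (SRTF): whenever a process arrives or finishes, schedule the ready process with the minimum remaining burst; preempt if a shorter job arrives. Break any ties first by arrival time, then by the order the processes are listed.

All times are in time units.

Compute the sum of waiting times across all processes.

Schedule: | T2 0-4 | T3 4-10 | T5 10-17 | T1 17-25 | T4 25-34 |
Completion: T1=25  T2=4  T3=10  T4=34  T5=17
Waiting = turnaround − burst: T1=17, T2=0, T3=3, T4=24, T5=8
Total waiting = 17 + 0 + 3 + 24 + 8 = 52

52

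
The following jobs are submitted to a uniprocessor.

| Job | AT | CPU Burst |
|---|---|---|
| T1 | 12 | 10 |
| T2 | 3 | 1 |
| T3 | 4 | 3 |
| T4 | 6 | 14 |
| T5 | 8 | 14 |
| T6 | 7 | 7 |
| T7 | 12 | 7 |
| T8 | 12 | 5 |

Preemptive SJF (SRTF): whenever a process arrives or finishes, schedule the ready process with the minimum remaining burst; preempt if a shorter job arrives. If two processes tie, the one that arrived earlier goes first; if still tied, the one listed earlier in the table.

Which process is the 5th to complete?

T7

Schedule: | idle 0-3 | T2 3-4 | T3 4-7 | T6 7-14 | T8 14-19 | T7 19-26 | T1 26-36 | T4 36-50 | T5 50-64 |
Completion: T1=36  T2=4  T3=7  T4=50  T5=64  T6=14  T7=26  T8=19
Finish order: T2 → T3 → T6 → T8 → T7 → T1 → T4 → T5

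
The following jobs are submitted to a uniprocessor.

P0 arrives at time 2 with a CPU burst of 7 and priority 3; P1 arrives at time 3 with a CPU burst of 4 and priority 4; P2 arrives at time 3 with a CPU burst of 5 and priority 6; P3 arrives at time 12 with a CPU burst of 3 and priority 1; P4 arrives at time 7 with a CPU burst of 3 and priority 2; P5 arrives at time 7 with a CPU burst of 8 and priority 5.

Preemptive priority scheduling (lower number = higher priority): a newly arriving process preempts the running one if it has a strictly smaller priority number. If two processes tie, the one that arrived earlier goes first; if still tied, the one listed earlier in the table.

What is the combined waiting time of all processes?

51

Timeline: | idle 0-2 | P0 2-7 | P4 7-10 | P0 10-12 | P3 12-15 | P1 15-19 | P5 19-27 | P2 27-32 |
Completion: P0=12  P1=19  P2=32  P3=15  P4=10  P5=27
Waiting = turnaround − burst: P0=3, P1=12, P2=24, P3=0, P4=0, P5=12
Total waiting = 3 + 12 + 24 + 0 + 0 + 12 = 51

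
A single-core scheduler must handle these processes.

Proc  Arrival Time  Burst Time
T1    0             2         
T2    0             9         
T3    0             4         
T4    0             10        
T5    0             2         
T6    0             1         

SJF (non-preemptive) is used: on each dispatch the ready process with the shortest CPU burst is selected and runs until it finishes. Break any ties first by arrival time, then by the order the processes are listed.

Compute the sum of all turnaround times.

Gantt: | T6 0-1 | T1 1-3 | T5 3-5 | T3 5-9 | T2 9-18 | T4 18-28 |
Completion: T1=3  T2=18  T3=9  T4=28  T5=5  T6=1
Turnaround (C−A): T1=3  T2=18  T3=9  T4=28  T5=5  T6=1
Turnaround = completion − arrival: T1=3, T2=18, T3=9, T4=28, T5=5, T6=1
Total turnaround = 3 + 18 + 9 + 28 + 5 + 1 = 64

64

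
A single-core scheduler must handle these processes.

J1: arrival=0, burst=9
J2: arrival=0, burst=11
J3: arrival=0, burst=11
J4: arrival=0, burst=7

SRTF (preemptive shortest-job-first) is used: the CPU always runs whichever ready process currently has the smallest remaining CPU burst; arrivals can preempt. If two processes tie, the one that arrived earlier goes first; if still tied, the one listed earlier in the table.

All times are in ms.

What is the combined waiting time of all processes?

50

Schedule: | J4 0-7 | J1 7-16 | J2 16-27 | J3 27-38 |
Completion: J1=16  J2=27  J3=38  J4=7
Turnaround (C−A): J1=16  J2=27  J3=38  J4=7
Waiting = turnaround − burst: J1=7, J2=16, J3=27, J4=0
Total waiting = 7 + 16 + 27 + 0 = 50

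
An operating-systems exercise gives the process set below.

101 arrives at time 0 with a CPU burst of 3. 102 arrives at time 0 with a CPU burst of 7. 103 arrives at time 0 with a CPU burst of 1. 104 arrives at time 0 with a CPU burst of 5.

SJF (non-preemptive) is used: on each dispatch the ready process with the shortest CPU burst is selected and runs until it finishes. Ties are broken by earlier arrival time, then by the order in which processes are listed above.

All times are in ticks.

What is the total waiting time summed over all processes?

14

Timeline: | 103 0-1 | 101 1-4 | 104 4-9 | 102 9-16 |
Completion: 101=4  102=16  103=1  104=9
Waiting = turnaround − burst: 101=1, 102=9, 103=0, 104=4
Total waiting = 1 + 9 + 0 + 4 = 14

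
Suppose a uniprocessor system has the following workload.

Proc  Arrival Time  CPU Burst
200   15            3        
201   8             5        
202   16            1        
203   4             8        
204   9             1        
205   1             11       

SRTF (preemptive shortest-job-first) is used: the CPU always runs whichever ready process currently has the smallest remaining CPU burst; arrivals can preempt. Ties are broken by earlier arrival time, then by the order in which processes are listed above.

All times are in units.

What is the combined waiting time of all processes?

Timeline: | idle 0-1 | 205 1-9 | 204 9-10 | 205 10-13 | 201 13-16 | 202 16-17 | 201 17-19 | 200 19-22 | 203 22-30 |
Completion: 200=22  201=19  202=17  203=30  204=10  205=13
Turnaround (C−A): 200=7  201=11  202=1  203=26  204=1  205=12
Waiting = turnaround − burst: 200=4, 201=6, 202=0, 203=18, 204=0, 205=1
Total waiting = 4 + 6 + 0 + 18 + 0 + 1 = 29

29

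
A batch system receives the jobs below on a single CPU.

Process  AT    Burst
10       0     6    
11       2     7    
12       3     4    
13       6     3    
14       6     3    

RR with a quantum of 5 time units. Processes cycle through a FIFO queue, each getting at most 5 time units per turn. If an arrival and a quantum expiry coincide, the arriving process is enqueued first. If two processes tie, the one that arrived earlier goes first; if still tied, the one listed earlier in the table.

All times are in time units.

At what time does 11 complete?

23

Gantt: | 10 0-5 | 11 5-10 | 12 10-14 | 10 14-15 | 13 15-18 | 14 18-21 | 11 21-23 |
Completion: 10=15  11=23  12=14  13=18  14=21
Turnaround (C−A): 10=15  11=21  12=11  13=12  14=15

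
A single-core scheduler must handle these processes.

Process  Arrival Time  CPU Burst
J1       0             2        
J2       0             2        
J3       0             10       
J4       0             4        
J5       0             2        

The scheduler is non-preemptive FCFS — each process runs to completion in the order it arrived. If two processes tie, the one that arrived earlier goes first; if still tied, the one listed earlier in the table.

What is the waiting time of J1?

Gantt: | J1 0-2 | J2 2-4 | J3 4-14 | J4 14-18 | J5 18-20 |
Completion: J1=2  J2=4  J3=14  J4=18  J5=20
Turnaround (C−A): J1=2  J2=4  J3=14  J4=18  J5=20
Waiting(J1) = turnaround − burst = 2 − 2 = 0

0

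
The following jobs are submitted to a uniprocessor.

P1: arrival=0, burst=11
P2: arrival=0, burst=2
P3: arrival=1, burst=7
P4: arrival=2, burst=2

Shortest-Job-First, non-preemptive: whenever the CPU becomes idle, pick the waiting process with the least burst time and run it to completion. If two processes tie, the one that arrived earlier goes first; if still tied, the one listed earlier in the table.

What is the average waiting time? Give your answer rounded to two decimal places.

3.50

Schedule: | P2 0-2 | P4 2-4 | P3 4-11 | P1 11-22 |
Completion: P1=22  P2=2  P3=11  P4=4
Turnaround (C−A): P1=22  P2=2  P3=10  P4=2
Waiting times: P1=11, P2=0, P3=3, P4=0
Average waiting = (11+0+3+0) / 4 = 14/4 = 3.50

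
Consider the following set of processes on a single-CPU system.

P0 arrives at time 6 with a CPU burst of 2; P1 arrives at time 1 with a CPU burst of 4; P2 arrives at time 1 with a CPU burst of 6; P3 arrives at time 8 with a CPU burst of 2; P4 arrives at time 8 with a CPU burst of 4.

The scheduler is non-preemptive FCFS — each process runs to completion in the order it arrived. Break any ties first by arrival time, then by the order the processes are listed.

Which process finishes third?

Timeline: | idle 0-1 | P1 1-5 | P2 5-11 | P0 11-13 | P3 13-15 | P4 15-19 |
Completion: P0=13  P1=5  P2=11  P3=15  P4=19
Turnaround (C−A): P0=7  P1=4  P2=10  P3=7  P4=11
Finish order: P1 → P2 → P0 → P3 → P4

P0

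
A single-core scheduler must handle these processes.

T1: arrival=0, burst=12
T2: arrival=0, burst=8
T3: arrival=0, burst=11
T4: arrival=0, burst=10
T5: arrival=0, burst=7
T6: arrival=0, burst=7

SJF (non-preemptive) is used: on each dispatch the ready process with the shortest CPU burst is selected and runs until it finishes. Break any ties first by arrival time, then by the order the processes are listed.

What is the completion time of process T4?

32

Schedule: | T5 0-7 | T6 7-14 | T2 14-22 | T4 22-32 | T3 32-43 | T1 43-55 |
Completion: T1=55  T2=22  T3=43  T4=32  T5=7  T6=14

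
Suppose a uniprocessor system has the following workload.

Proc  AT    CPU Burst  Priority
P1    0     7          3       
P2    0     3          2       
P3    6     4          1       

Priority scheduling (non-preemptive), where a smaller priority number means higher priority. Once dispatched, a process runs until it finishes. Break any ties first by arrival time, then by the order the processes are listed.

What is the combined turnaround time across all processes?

21

Timeline: | P2 0-3 | P1 3-10 | P3 10-14 |
Completion: P1=10  P2=3  P3=14
Turnaround = completion − arrival: P1=10, P2=3, P3=8
Total turnaround = 10 + 3 + 8 = 21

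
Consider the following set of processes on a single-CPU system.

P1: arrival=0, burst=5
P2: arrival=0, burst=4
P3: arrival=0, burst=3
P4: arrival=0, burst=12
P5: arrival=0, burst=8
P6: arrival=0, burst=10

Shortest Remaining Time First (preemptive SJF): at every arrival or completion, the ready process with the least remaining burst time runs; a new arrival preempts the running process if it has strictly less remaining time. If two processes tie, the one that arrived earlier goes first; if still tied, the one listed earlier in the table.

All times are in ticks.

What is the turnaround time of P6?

30

Gantt: | P3 0-3 | P2 3-7 | P1 7-12 | P5 12-20 | P6 20-30 | P4 30-42 |
Completion: P1=12  P2=7  P3=3  P4=42  P5=20  P6=30
Turnaround (C−A): P1=12  P2=7  P3=3  P4=42  P5=20  P6=30
Turnaround(P6) = completion − arrival = 30 − 0 = 30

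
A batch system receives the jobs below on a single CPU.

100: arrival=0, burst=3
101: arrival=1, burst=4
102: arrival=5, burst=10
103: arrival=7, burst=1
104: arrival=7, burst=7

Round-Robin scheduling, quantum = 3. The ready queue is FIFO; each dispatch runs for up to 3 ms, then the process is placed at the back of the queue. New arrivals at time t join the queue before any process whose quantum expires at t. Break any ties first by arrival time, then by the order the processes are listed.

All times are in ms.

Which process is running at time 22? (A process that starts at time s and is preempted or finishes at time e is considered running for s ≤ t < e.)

102

Timeline: | 100 0-3 | 101 3-6 | 102 6-9 | 101 9-10 | 103 10-11 | 104 11-14 | 102 14-17 | 104 17-20 | 102 20-23 | 104 23-24 | 102 24-25 |
Completion: 100=3  101=10  102=25  103=11  104=24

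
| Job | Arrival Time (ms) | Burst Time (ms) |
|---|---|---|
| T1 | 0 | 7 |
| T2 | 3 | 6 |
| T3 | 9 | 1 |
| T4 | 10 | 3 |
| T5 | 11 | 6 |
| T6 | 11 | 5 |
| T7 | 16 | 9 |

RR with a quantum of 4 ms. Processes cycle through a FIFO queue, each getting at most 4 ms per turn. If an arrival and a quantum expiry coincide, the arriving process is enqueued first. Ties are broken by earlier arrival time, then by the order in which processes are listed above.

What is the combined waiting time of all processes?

Timeline: | T1 0-4 | T2 4-8 | T1 8-11 | T2 11-13 | T3 13-14 | T4 14-17 | T5 17-21 | T6 21-25 | T7 25-29 | T5 29-31 | T6 31-32 | T7 32-37 |
Completion: T1=11  T2=13  T3=14  T4=17  T5=31  T6=32  T7=37
Turnaround (C−A): T1=11  T2=10  T3=5  T4=7  T5=20  T6=21  T7=21
Waiting = turnaround − burst: T1=4, T2=4, T3=4, T4=4, T5=14, T6=16, T7=12
Total waiting = 4 + 4 + 4 + 4 + 14 + 16 + 12 = 58

58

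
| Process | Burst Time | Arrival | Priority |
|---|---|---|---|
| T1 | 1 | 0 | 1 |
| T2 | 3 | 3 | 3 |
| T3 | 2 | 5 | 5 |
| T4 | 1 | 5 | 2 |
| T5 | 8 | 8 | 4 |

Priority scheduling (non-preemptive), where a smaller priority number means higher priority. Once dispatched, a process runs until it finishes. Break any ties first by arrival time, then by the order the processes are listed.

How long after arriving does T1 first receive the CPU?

0

Timeline: | T1 0-1 | idle 1-3 | T2 3-6 | T4 6-7 | T3 7-9 | T5 9-17 |
Completion: T1=1  T2=6  T3=9  T4=7  T5=17
Turnaround (C−A): T1=1  T2=3  T3=4  T4=2  T5=9
Response(T1) = first start − arrival = 0 − 0 = 0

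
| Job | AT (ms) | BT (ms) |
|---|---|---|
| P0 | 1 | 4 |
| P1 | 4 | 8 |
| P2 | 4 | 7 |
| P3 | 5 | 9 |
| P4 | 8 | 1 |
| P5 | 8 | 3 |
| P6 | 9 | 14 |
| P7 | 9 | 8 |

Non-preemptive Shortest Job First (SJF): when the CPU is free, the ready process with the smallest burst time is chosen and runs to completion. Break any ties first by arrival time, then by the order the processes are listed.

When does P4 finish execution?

13

Schedule: | idle 0-1 | P0 1-5 | P2 5-12 | P4 12-13 | P5 13-16 | P1 16-24 | P7 24-32 | P3 32-41 | P6 41-55 |
Completion: P0=5  P1=24  P2=12  P3=41  P4=13  P5=16  P6=55  P7=32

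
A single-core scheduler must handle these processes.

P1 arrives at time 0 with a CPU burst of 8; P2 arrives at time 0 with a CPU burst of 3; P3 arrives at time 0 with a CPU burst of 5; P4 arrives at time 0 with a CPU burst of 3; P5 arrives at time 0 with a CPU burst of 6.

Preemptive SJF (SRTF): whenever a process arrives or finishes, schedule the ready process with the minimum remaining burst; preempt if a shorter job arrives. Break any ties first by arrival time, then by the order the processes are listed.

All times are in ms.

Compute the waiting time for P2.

Gantt: | P2 0-3 | P4 3-6 | P3 6-11 | P5 11-17 | P1 17-25 |
Completion: P1=25  P2=3  P3=11  P4=6  P5=17
Waiting(P2) = turnaround − burst = 3 − 3 = 0

0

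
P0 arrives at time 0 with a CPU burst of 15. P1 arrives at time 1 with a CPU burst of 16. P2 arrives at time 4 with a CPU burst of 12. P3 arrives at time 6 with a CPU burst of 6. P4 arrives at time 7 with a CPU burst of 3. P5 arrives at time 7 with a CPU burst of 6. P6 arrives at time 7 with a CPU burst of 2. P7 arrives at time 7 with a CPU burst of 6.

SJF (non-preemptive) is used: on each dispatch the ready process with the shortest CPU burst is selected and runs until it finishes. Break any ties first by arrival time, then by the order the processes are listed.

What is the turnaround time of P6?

Gantt: | P0 0-15 | P6 15-17 | P4 17-20 | P3 20-26 | P5 26-32 | P7 32-38 | P2 38-50 | P1 50-66 |
Completion: P0=15  P1=66  P2=50  P3=26  P4=20  P5=32  P6=17  P7=38
Turnaround(P6) = completion − arrival = 17 − 7 = 10

10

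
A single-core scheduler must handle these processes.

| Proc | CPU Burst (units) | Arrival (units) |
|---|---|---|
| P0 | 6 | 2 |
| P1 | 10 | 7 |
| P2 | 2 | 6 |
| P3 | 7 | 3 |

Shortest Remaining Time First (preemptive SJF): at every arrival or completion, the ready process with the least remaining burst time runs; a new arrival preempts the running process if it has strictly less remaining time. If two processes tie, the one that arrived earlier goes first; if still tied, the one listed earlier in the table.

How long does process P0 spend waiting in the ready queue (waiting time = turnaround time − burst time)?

Schedule: | idle 0-2 | P0 2-8 | P2 8-10 | P3 10-17 | P1 17-27 |
Completion: P0=8  P1=27  P2=10  P3=17
Turnaround (C−A): P0=6  P1=20  P2=4  P3=14
Waiting(P0) = turnaround − burst = 6 − 6 = 0

0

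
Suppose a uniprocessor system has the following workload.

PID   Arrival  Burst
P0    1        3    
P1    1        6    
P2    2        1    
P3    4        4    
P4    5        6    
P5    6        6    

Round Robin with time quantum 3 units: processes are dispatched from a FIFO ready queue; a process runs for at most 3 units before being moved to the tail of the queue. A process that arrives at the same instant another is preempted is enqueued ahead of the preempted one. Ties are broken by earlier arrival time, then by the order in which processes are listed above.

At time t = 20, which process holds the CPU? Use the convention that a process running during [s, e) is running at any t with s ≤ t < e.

P3

Schedule: | idle 0-1 | P0 1-4 | P1 4-7 | P2 7-8 | P3 8-11 | P4 11-14 | P5 14-17 | P1 17-20 | P3 20-21 | P4 21-24 | P5 24-27 |
Completion: P0=4  P1=20  P2=8  P3=21  P4=24  P5=27
Turnaround (C−A): P0=3  P1=19  P2=6  P3=17  P4=19  P5=21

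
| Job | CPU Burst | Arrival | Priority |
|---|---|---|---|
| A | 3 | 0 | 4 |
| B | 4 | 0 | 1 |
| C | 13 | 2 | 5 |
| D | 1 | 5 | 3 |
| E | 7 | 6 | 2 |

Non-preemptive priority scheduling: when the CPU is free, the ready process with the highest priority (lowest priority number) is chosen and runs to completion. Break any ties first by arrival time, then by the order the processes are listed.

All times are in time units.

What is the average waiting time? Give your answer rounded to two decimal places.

Timeline: | B 0-4 | A 4-7 | E 7-14 | D 14-15 | C 15-28 |
Completion: A=7  B=4  C=28  D=15  E=14
Turnaround (C−A): A=7  B=4  C=26  D=10  E=8
Waiting times: A=4, B=0, C=13, D=9, E=1
Average waiting = (4+0+13+9+1) / 5 = 27/5 = 5.40

5.40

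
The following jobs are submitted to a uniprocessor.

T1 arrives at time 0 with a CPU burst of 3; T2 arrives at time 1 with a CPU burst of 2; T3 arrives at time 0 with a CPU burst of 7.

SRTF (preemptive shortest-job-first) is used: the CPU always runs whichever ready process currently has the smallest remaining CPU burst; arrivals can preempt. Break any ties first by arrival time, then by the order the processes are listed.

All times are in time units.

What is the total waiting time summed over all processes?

Gantt: | T1 0-3 | T2 3-5 | T3 5-12 |
Completion: T1=3  T2=5  T3=12
Waiting = turnaround − burst: T1=0, T2=2, T3=5
Total waiting = 0 + 2 + 5 = 7

7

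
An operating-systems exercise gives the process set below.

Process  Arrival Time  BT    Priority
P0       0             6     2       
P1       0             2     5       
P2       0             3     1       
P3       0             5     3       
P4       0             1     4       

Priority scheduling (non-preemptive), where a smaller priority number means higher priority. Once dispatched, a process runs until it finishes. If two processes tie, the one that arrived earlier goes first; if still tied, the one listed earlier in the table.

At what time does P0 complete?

Gantt: | P2 0-3 | P0 3-9 | P3 9-14 | P4 14-15 | P1 15-17 |
Completion: P0=9  P1=17  P2=3  P3=14  P4=15

9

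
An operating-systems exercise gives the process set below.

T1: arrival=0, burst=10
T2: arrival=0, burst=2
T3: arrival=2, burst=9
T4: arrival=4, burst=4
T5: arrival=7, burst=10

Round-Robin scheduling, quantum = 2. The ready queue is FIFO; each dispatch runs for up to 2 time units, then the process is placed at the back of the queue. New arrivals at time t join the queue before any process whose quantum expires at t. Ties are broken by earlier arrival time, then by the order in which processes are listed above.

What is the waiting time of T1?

Timeline: | T1 0-2 | T2 2-4 | T3 4-6 | T1 6-8 | T4 8-10 | T3 10-12 | T5 12-14 | T1 14-16 | T4 16-18 | T3 18-20 | T5 20-22 | T1 22-24 | T3 24-26 | T5 26-28 | T1 28-30 | T3 30-31 | T5 31-35 |
Completion: T1=30  T2=4  T3=31  T4=18  T5=35
Waiting(T1) = turnaround − burst = 30 − 10 = 20

20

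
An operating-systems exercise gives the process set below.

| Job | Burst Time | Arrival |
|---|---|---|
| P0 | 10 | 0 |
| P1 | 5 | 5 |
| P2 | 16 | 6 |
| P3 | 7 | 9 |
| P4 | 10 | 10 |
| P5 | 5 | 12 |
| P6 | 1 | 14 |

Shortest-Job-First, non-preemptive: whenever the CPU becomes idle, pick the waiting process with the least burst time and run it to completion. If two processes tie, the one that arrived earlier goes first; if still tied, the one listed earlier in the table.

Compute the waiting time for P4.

Schedule: | P0 0-10 | P1 10-15 | P6 15-16 | P5 16-21 | P3 21-28 | P4 28-38 | P2 38-54 |
Completion: P0=10  P1=15  P2=54  P3=28  P4=38  P5=21  P6=16
Waiting(P4) = turnaround − burst = 28 − 10 = 18

18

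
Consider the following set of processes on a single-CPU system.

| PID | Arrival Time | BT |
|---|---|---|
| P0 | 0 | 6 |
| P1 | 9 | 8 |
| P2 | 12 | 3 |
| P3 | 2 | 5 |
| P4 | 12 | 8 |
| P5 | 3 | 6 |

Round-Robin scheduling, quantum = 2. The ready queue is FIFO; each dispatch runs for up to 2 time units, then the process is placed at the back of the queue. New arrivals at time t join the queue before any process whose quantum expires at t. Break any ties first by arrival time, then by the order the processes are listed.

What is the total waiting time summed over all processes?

Gantt: | P0 0-2 | P3 2-4 | P0 4-6 | P5 6-8 | P3 8-10 | P0 10-12 | P5 12-14 | P1 14-16 | P3 16-17 | P2 17-19 | P4 19-21 | P5 21-23 | P1 23-25 | P2 25-26 | P4 26-28 | P1 28-30 | P4 30-32 | P1 32-34 | P4 34-36 |
Completion: P0=12  P1=34  P2=26  P3=17  P4=36  P5=23
Turnaround (C−A): P0=12  P1=25  P2=14  P3=15  P4=24  P5=20
Waiting = turnaround − burst: P0=6, P1=17, P2=11, P3=10, P4=16, P5=14
Total waiting = 6 + 17 + 11 + 10 + 16 + 14 = 74

74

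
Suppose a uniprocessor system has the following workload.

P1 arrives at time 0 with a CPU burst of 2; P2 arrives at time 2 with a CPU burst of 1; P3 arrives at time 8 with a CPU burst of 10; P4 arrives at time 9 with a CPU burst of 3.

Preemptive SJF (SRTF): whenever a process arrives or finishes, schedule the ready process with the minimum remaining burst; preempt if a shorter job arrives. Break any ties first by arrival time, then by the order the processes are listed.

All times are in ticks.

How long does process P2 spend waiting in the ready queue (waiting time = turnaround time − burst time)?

Schedule: | P1 0-2 | P2 2-3 | idle 3-8 | P3 8-9 | P4 9-12 | P3 12-21 |
Completion: P1=2  P2=3  P3=21  P4=12
Turnaround (C−A): P1=2  P2=1  P3=13  P4=3
Waiting(P2) = turnaround − burst = 1 − 1 = 0

0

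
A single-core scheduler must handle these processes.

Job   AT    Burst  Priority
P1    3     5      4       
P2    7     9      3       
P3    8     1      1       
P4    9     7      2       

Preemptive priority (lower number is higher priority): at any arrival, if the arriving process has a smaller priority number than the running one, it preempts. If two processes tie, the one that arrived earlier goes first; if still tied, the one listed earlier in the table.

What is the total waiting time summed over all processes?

Gantt: | idle 0-3 | P1 3-7 | P2 7-8 | P3 8-9 | P4 9-16 | P2 16-24 | P1 24-25 |
Completion: P1=25  P2=24  P3=9  P4=16
Turnaround (C−A): P1=22  P2=17  P3=1  P4=7
Waiting = turnaround − burst: P1=17, P2=8, P3=0, P4=0
Total waiting = 17 + 8 + 0 + 0 = 25

25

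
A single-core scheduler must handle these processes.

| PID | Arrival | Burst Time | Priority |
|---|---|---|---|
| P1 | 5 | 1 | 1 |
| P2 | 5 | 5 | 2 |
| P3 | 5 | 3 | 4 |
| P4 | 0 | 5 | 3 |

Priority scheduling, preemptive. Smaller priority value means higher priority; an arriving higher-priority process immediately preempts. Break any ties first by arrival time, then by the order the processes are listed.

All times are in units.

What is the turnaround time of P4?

Gantt: | P4 0-5 | P1 5-6 | P2 6-11 | P3 11-14 |
Completion: P1=6  P2=11  P3=14  P4=5
Turnaround(P4) = completion − arrival = 5 − 0 = 5

5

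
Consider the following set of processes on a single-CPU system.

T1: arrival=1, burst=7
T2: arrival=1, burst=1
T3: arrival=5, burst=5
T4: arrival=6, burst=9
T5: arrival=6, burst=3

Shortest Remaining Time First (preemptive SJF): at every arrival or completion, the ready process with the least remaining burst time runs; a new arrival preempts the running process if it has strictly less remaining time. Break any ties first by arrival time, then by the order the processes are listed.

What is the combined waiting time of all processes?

Schedule: | idle 0-1 | T2 1-2 | T1 2-9 | T5 9-12 | T3 12-17 | T4 17-26 |
Completion: T1=9  T2=2  T3=17  T4=26  T5=12
Waiting = turnaround − burst: T1=1, T2=0, T3=7, T4=11, T5=3
Total waiting = 1 + 0 + 7 + 11 + 3 = 22

22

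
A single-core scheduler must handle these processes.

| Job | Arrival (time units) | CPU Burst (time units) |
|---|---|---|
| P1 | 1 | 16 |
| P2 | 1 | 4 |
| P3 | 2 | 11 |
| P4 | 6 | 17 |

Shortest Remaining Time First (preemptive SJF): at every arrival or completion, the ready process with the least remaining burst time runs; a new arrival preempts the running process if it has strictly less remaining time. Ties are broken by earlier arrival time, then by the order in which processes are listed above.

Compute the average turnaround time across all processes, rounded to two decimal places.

Gantt: | idle 0-1 | P2 1-5 | P3 5-16 | P1 16-32 | P4 32-49 |
Completion: P1=32  P2=5  P3=16  P4=49
Turnaround times: P1=31, P2=4, P3=14, P4=43
Average turnaround = (31+4+14+43) / 4 = 92/4 = 23.00

23.00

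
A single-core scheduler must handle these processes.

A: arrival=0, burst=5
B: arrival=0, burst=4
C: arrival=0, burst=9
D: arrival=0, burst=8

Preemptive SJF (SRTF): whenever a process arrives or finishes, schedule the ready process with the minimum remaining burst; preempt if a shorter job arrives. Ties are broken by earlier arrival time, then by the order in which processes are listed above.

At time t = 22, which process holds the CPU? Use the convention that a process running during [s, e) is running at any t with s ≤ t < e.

Schedule: | B 0-4 | A 4-9 | D 9-17 | C 17-26 |
Completion: A=9  B=4  C=26  D=17
Turnaround (C−A): A=9  B=4  C=26  D=17

C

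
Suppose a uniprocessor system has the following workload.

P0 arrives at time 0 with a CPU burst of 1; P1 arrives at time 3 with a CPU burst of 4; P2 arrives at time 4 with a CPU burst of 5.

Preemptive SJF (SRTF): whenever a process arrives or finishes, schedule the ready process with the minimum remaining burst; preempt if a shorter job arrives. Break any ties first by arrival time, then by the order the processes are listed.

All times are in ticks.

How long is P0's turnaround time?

Gantt: | P0 0-1 | idle 1-3 | P1 3-7 | P2 7-12 |
Completion: P0=1  P1=7  P2=12
Turnaround (C−A): P0=1  P1=4  P2=8
Turnaround(P0) = completion − arrival = 1 − 0 = 1

1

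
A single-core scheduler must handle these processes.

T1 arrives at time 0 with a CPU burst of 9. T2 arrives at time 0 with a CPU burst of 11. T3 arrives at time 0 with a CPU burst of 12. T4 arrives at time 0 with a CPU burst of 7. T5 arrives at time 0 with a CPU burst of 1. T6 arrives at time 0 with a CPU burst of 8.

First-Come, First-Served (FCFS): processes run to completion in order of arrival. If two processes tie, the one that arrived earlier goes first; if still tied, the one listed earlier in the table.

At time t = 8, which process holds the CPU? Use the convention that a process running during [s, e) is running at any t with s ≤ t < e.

Gantt: | T1 0-9 | T2 9-20 | T3 20-32 | T4 32-39 | T5 39-40 | T6 40-48 |
Completion: T1=9  T2=20  T3=32  T4=39  T5=40  T6=48
Turnaround (C−A): T1=9  T2=20  T3=32  T4=39  T5=40  T6=48

T1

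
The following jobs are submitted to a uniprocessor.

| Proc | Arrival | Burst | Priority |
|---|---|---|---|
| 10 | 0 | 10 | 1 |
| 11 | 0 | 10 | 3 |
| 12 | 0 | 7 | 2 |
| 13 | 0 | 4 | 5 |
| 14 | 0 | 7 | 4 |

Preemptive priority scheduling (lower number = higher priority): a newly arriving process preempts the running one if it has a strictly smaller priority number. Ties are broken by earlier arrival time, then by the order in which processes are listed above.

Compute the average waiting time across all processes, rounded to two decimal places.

17.60

Gantt: | 10 0-10 | 12 10-17 | 11 17-27 | 14 27-34 | 13 34-38 |
Completion: 10=10  11=27  12=17  13=38  14=34
Waiting times: 10=0, 11=17, 12=10, 13=34, 14=27
Average waiting = (0+17+10+34+27) / 5 = 88/5 = 17.60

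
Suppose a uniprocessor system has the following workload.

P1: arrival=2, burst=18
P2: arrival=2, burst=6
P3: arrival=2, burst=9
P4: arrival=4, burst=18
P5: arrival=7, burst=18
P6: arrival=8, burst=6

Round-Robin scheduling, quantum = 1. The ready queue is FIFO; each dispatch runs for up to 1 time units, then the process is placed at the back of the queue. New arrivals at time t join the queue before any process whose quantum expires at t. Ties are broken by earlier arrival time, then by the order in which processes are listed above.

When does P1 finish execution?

72

Gantt: | idle 0-2 | P1 2-3 | P2 3-4 | P3 4-5 | P1 5-6 | P4 6-7 | P2 7-8 | P3 8-9 | P1 9-10 | P5 10-11 | P4 11-12 | P6 12-13 | P2 13-14 | P3 14-15 | P1 15-16 | P5 16-17 | P4 17-18 | P6 18-19 | P2 19-20 | P3 20-21 | P1 21-22 | P5 22-23 | P4 23-24 | P6 24-25 | P2 25-26 | P3 26-27 | P1 27-28 | P5 28-29 | P4 29-30 | P6 30-31 | P2 31-32 | P3 32-33 | P1 33-34 | P5 34-35 | P4 35-36 | P6 36-37 | P3 37-38 | P1 38-39 | P5 39-40 | P4 40-41 | P6 41-42 | P3 42-43 | P1 43-44 | P5 44-45 | P4 45-46 | P3 46-47 | P1 47-48 | P5 48-49 | P4 49-50 | P1 50-51 | P5 51-52 | P4 52-53 | P1 53-54 | P5 54-55 | P4 55-56 | P1 56-57 | P5 57-58 | P4 58-59 | P1 59-60 | P5 60-61 | P4 61-62 | P1 62-63 | P5 63-64 | P4 64-65 | P1 65-66 | P5 66-67 | P4 67-68 | P1 68-69 | P5 69-70 | P4 70-71 | P1 71-72 | P5 72-73 | P4 73-74 | P5 74-75 | P4 75-76 | P5 76-77 |
Completion: P1=72  P2=32  P3=47  P4=76  P5=77  P6=42
Turnaround (C−A): P1=70  P2=30  P3=45  P4=72  P5=70  P6=34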